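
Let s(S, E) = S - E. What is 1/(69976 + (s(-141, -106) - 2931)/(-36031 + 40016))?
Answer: 3985/278851394 ≈ 1.4291e-5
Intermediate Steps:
1/(69976 + (s(-141, -106) - 2931)/(-36031 + 40016)) = 1/(69976 + ((-141 - 1*(-106)) - 2931)/(-36031 + 40016)) = 1/(69976 + ((-141 + 106) - 2931)/3985) = 1/(69976 + (-35 - 2931)*(1/3985)) = 1/(69976 - 2966*1/3985) = 1/(69976 - 2966/3985) = 1/(278851394/3985) = 3985/278851394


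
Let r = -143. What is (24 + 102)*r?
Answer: -18018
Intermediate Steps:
(24 + 102)*r = (24 + 102)*(-143) = 126*(-143) = -18018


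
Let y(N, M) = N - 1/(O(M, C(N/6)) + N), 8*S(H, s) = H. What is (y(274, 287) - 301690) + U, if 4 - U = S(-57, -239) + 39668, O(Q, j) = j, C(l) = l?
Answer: -2616711121/7672 ≈ -3.4107e+5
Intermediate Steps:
S(H, s) = H/8
y(N, M) = N - 6/(7*N) (y(N, M) = N - 1/(N/6 + N) = N - 1/(7*N/6) = N - 6/(7*N))
U = -317255/8 (U = 4 - ((⅛)*(-57) + 39668) = 4 - (-57/8 + 39668) = 4 - 1*317287/8 = 4 - 317287/8 = -317255/8 ≈ -39657.)
(y(274, 287) - 301690) + U = ((274 - 6/7/274) - 301690) - 317255/8 = ((274 - 6/7*1/274) - 301690) - 317255/8 = ((274 - 3/959) - 301690) - 317255/8 = (262763/959 - 301690) - 317255/8 = -289057947/959 - 317255/8 = -2616711121/7672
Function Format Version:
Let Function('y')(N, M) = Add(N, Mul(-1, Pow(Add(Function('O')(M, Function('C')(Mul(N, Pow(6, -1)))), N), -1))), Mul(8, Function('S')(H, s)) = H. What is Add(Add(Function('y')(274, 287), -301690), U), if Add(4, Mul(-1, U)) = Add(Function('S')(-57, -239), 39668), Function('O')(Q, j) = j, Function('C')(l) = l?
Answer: Rational(-2616711121, 7672) ≈ -3.4107e+5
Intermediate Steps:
Function('S')(H, s) = Mul(Rational(1, 8), H)
Function('y')(N, M) = Add(N, Mul(Rational(-6, 7), Pow(N, -1))) (Function('y')(N, M) = Add(N, Mul(-1, Pow(Add(Mul(N, Pow(6, -1)), N), -1))) = Add(N, Mul(-1, Pow(Add(Mul(N, Rational(1, 6)), N), -1))) = Add(N, Mul(-1, Pow(Add(Mul(Rational(1, 6), N), N), -1))) = Add(N, Mul(-1, Pow(Mul(Rational(7, 6), N), -1))) = Add(N, Mul(-1, Mul(Rational(6, 7), Pow(N, -1)))) = Add(N, Mul(Rational(-6, 7), Pow(N, -1))))
U = Rational(-317255, 8) (U = Add(4, Mul(-1, Add(Mul(Rational(1, 8), -57), 39668))) = Add(4, Mul(-1, Add(Rational(-57, 8), 39668))) = Add(4, Mul(-1, Rational(317287, 8))) = Add(4, Rational(-317287, 8)) = Rational(-317255, 8) ≈ -39657.)
Add(Add(Function('y')(274, 287), -301690), U) = Add(Add(Add(274, Mul(Rational(-6, 7), Pow(274, -1))), -301690), Rational(-317255, 8)) = Add(Add(Add(274, Mul(Rational(-6, 7), Rational(1, 274))), -301690), Rational(-317255, 8)) = Add(Add(Add(274, Rational(-3, 959)), -301690), Rational(-317255, 8)) = Add(Add(Rational(262763, 959), -301690), Rational(-317255, 8)) = Add(Rational(-289057947, 959), Rational(-317255, 8)) = Rational(-2616711121, 7672)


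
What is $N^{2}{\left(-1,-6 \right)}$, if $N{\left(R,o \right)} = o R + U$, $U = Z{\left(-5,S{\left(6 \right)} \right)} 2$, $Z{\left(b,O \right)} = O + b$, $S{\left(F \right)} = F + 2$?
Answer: $144$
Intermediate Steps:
$S{\left(F \right)} = 2 + F$
$U = 6$ ($U = \left(\left(2 + 6\right) - 5\right) 2 = \left(8 - 5\right) 2 = 3 \cdot 2 = 6$)
$N{\left(R,o \right)} = 6 + R o$ ($N{\left(R,o \right)} = o R + 6 = R o + 6 = 6 + R o$)
$N^{2}{\left(-1,-6 \right)} = \left(6 - -6\right)^{2} = \left(6 + 6\right)^{2} = 12^{2} = 144$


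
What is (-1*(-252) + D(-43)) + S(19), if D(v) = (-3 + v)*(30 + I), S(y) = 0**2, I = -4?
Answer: -944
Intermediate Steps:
S(y) = 0
D(v) = -78 + 26*v (D(v) = (-3 + v)*(30 - 4) = (-3 + v)*26 = -78 + 26*v)
(-1*(-252) + D(-43)) + S(19) = (-1*(-252) + (-78 + 26*(-43))) + 0 = (252 + (-78 - 1118)) + 0 = (252 - 1196) + 0 = -944 + 0 = -944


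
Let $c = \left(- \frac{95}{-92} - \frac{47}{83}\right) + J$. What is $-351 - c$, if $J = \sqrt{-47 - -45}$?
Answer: $- \frac{2683797}{7636} - i \sqrt{2} \approx -351.47 - 1.4142 i$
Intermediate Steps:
$J = i \sqrt{2}$ ($J = \sqrt{-47 + 45} = \sqrt{-2} = i \sqrt{2} \approx 1.4142 i$)
$c = \frac{3561}{7636} + i \sqrt{2}$ ($c = \left(- \frac{95}{-92} - \frac{47}{83}\right) + i \sqrt{2} = \left(\left(-95\right) \left(- \frac{1}{92}\right) - \frac{47}{83}\right) + i \sqrt{2} = \left(\frac{95}{92} - \frac{47}{83}\right) + i \sqrt{2} = \frac{3561}{7636} + i \sqrt{2} \approx 0.46634 + 1.4142 i$)
$-351 - c = -351 - \left(\frac{3561}{7636} + i \sqrt{2}\right) = - \frac{2683797}{7636} - i \sqrt{2}$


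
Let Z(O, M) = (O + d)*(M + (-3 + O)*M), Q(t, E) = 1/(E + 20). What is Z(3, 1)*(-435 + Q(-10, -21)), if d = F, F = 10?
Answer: -5668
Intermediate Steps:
d = 10
Q(t, E) = 1/(20 + E)
Z(O, M) = (10 + O)*(M + M*(-3 + O)) (Z(O, M) = (O + 10)*(M + (-3 + O)*M) = (10 + O)*(M + M*(-3 + O)))
Z(3, 1)*(-435 + Q(-10, -21)) = (1*(-20 + 3² + 8*3))*(-435 + 1/(20 - 21)) = (1*(-20 + 9 + 24))*(-435 + 1/(-1)) = (1*13)*(-435 - 1) = 13*(-436) = -5668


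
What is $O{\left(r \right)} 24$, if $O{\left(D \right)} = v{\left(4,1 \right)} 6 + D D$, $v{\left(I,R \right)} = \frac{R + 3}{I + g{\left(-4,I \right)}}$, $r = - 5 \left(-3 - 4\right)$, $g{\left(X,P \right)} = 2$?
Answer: $29496$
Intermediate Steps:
$r = 35$ ($r = \left(-5\right) \left(-7\right) = 35$)
$v{\left(I,R \right)} = \frac{3 + R}{2 + I}$ ($v{\left(I,R \right)} = \frac{R + 3}{I + 2} = \frac{3 + R}{2 + I}$)
$O{\left(D \right)} = 4 + D^{2}$ ($O{\left(D \right)} = \frac{3 + 1}{2 + 4} \cdot 6 + D D = \frac{1}{6} \cdot 4 \cdot 6 + D^{2} = \frac{2}{3} \cdot 6 + D^{2} = 4 + D^{2}$)
$O{\left(r \right)} 24 = \left(4 + 35^{2}\right) 24 = \left(4 + 1225\right) 24 = 1229 \cdot 24 = 29496$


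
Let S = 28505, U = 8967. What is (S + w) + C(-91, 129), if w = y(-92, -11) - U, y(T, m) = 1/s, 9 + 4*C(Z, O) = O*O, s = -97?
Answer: 2298511/97 ≈ 23696.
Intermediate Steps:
C(Z, O) = -9/4 + O**2/4 (C(Z, O) = -9/4 + (O*O)/4 = -9/4 + O**2/4)
y(T, m) = -1/97 (y(T, m) = 1/(-97) = -1/97)
w = -869800/97 (w = -1/97 - 1*8967 = -1/97 - 8967 = -869800/97 ≈ -8967.0)
(S + w) + C(-91, 129) = (28505 - 869800/97) + (-9/4 + (1/4)*129**2) = 1895185/97 + (-9/4 + (1/4)*16641) = 1895185/97 + (-9/4 + 16641/4) = 1895185/97 + 4158 = 2298511/97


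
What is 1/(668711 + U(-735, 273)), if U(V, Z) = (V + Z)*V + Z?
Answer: 1/1008554 ≈ 9.9152e-7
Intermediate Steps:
U(V, Z) = Z + V*(V + Z) (U(V, Z) = V*(V + Z) + Z = Z + V*(V + Z))
1/(668711 + U(-735, 273)) = 1/(668711 + (273 + (-735)**2 - 735*273)) = 1/(668711 + (273 + 540225 - 200655)) = 1/(668711 + 339843) = 1/1008554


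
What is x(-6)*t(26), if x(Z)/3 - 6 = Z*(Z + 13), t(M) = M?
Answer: -2808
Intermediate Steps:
x(Z) = 18 + 3*Z*(13 + Z) (x(Z) = 18 + 3*(Z*(Z + 13)) = 18 + 3*(Z*(13 + Z)) = 18 + 3*Z*(13 + Z))
x(-6)*t(26) = (18 + 3*(-6)**2 + 39*(-6))*26 = (18 + 3*36 - 234)*26 = (18 + 108 - 234)*26 = -108*26 = -2808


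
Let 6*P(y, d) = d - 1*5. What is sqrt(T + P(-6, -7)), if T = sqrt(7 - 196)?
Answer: sqrt(-2 + 3*I*sqrt(21)) ≈ 2.4385 + 2.8189*I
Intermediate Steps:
P(y, d) = -5/6 + d/6 (P(y, d) = (d - 1*5)/6 = (d - 5)/6 = (-5 + d)/6 = -5/6 + d/6)
T = 3*I*sqrt(21) (T = sqrt(-189) = 3*I*sqrt(21) ≈ 13.748*I)
sqrt(T + P(-6, -7)) = sqrt(3*I*sqrt(21) + (-5/6 + (1/6)*(-7))) = sqrt(3*I*sqrt(21) + (-5/6 - 7/6)) = sqrt(3*I*sqrt(21) - 2) = sqrt(-2 + 3*I*sqrt(21))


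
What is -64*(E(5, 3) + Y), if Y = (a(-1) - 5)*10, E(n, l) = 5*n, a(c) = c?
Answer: 2240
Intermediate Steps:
Y = -60 (Y = (-1 - 5)*10 = -6*10 = -60)
-64*(E(5, 3) + Y) = -64*(5*5 - 60) = -64*(25 - 60) = -64*(-35) = 2240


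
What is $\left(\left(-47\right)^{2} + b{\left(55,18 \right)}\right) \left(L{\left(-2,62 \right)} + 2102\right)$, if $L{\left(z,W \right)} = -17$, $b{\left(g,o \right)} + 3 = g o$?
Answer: $6663660$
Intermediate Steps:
$b{\left(g,o \right)} = -3 + g o$
$\left(\left(-47\right)^{2} + b{\left(55,18 \right)}\right) \left(L{\left(-2,62 \right)} + 2102\right) = \left(\left(-47\right)^{2} + \left(-3 + 55 \cdot 18\right)\right) \left(-17 + 2102\right) = \left(2209 + \left(-3 + 990\right)\right) 2085 = \left(2209 + 987\right) 2085 = 3196 \cdot 2085 = 6663660$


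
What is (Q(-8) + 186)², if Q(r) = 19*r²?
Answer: 1965604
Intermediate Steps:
(Q(-8) + 186)² = (19*(-8)² + 186)² = (19*64 + 186)² = (1216 + 186)² = 1402² = 1965604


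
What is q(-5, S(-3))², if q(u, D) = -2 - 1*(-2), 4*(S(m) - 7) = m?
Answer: 0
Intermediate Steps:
S(m) = 7 + m/4
q(u, D) = 0 (q(u, D) = -2 + 2 = 0)
q(-5, S(-3))² = 0² = 0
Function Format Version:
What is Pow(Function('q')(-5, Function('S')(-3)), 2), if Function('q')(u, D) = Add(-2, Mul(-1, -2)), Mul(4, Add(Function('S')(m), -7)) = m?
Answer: 0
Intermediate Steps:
Function('S')(m) = Add(7, Mul(Rational(1, 4), m))
Function('q')(u, D) = 0 (Function('q')(u, D) = Add(-2, 2) = 0)
Pow(Function('q')(-5, Function('S')(-3)), 2) = Pow(0, 2) = 0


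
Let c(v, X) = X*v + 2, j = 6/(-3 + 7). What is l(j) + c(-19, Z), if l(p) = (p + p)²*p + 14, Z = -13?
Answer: 553/2 ≈ 276.50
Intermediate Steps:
j = 3/2 (j = 6/4 = 6*(¼) = 3/2 ≈ 1.5000)
l(p) = 14 + 4*p³ (l(p) = (2*p)²*p + 14 = (4*p²)*p + 14 = 4*p³ + 14 = 14 + 4*p³)
c(v, X) = 2 + X*v
l(j) + c(-19, Z) = (14 + 4*(3/2)³) + (2 - 13*(-19)) = (14 + 4*(27/8)) + (2 + 247) = (14 + 27/2) + 249 = 55/2 + 249 = 553/2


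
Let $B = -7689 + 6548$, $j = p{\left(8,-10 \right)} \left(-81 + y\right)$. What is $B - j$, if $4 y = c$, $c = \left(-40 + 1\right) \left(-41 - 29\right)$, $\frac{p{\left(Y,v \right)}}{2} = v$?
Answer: $10889$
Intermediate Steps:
$p{\left(Y,v \right)} = 2 v$
$c = 2730$ ($c = \left(-39\right) \left(-70\right) = 2730$)
$y = \frac{1365}{2}$ ($y = \frac{1}{4} \cdot 2730 = \frac{1365}{2} \approx 682.5$)
$j = -12030$ ($j = 2 \left(-10\right) \left(-81 + \frac{1365}{2}\right) = \left(-20\right) \frac{1203}{2} = -12030$)
$B = -1141$
$B - j = -1141 - -12030 = -1141 + 12030 = 10889$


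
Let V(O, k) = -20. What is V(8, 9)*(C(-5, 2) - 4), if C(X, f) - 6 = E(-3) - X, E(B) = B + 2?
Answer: -120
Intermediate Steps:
E(B) = 2 + B
C(X, f) = 5 - X (C(X, f) = 6 + ((2 - 3) - X) = 6 + (-1 - X) = 5 - X)
V(8, 9)*(C(-5, 2) - 4) = -20*((5 - 1*(-5)) - 4) = -20*((5 + 5) - 4) = -20*(10 - 4) = -20*6 = -120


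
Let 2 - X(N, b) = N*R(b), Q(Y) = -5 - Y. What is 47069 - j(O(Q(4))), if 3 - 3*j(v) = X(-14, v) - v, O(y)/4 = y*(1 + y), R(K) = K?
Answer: 144950/3 ≈ 48317.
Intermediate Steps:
O(y) = 4*y*(1 + y) (O(y) = 4*(y*(1 + y)) = 4*y*(1 + y))
X(N, b) = 2 - N*b
j(v) = 1/3 - 13*v/3 (j(v) = 1 - ((2 - 1*(-14)*v) - v)/3 = 1 - ((2 + 14*v) - v)/3 = 1 - (2 + 13*v)/3 = 1 + (-2/3 - 13*v/3) = 1/3 - 13*v/3)
47069 - j(O(Q(4))) = 47069 - (1/3 - 52*(-5 - 1*4)*(1 + (-5 - 1*4))/3) = 47069 - (1/3 - 52*(-5 - 4)*(1 + (-5 - 4))/3) = 47069 - (1/3 - 52*(-9)*(1 - 9)/3) = 47069 - (1/3 - 52*(-9)*(-8)/3) = 47069 - (1/3 - 13/3*288) = 47069 - (1/3 - 1248) = 47069 - 1*(-3743/3) = 47069 + 3743/3 = 144950/3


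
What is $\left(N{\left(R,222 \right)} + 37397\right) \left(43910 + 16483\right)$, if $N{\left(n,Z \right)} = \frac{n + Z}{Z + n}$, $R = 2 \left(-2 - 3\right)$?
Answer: $2258577414$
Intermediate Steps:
$R = -10$ ($R = 2 \left(-5\right) = -10$)
$N{\left(n,Z \right)} = 1$ ($N{\left(n,Z \right)} = \frac{Z + n}{Z + n} = 1$)
$\left(N{\left(R,222 \right)} + 37397\right) \left(43910 + 16483\right) = \left(1 + 37397\right) \left(43910 + 16483\right) = 37398 \cdot 60393 = 2258577414$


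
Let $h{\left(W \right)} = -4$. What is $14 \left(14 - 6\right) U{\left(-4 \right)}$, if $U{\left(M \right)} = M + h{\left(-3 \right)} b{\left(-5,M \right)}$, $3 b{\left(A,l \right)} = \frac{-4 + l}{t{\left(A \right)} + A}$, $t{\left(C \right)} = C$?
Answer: $- \frac{8512}{15} \approx -567.47$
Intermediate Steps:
$b{\left(A,l \right)} = \frac{-4 + l}{6 A}$ ($b{\left(A,l \right)} = \frac{\left(-4 + l\right) \frac{1}{A + A}}{3} = \frac{\left(-4 + l\right) \frac{1}{2 A}}{3} = \frac{\frac{1}{2} \frac{1}{A} \left(-4 + l\right)}{3} = \frac{-4 + l}{6 A}$)
$U{\left(M \right)} = - \frac{8}{15} + \frac{17 M}{15}$ ($U{\left(M \right)} = M - 4 \frac{-4 + M}{6 \left(-5\right)} = M - 4 \cdot \frac{1}{6} \left(- \frac{1}{5}\right) \left(-4 + M\right) = M - 4 \left(\frac{2}{15} - \frac{M}{30}\right) = M + \left(- \frac{8}{15} + \frac{2 M}{15}\right) = - \frac{8}{15} + \frac{17 M}{15}$)
$14 \left(14 - 6\right) U{\left(-4 \right)} = 14 \left(14 - 6\right) \left(- \frac{8}{15} + \frac{17}{15} \left(-4\right)\right) = 14 \cdot 8 \left(- \frac{8}{15} - \frac{68}{15}\right) = 112 \left(- \frac{76}{15}\right) = - \frac{8512}{15}$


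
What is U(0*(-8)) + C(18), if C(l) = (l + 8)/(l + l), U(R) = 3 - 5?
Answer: -23/18 ≈ -1.2778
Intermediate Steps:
U(R) = -2
C(l) = (8 + l)/(2*l) (C(l) = (8 + l)/((2*l)) = (8 + l)*(1/(2*l)) = (8 + l)/(2*l))
U(0*(-8)) + C(18) = -2 + (1/2)*(8 + 18)/18 = -2 + (1/2)*(1/18)*26 = -2 + 13/18 = -23/18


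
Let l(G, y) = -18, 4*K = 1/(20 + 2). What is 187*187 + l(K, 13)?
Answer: 34951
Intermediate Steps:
K = 1/88 (K = 1/(4*(20 + 2)) = (1/4)/22 = (1/4)*(1/22) = 1/88 ≈ 0.011364)
187*187 + l(K, 13) = 187*187 - 18 = 34969 - 18 = 34951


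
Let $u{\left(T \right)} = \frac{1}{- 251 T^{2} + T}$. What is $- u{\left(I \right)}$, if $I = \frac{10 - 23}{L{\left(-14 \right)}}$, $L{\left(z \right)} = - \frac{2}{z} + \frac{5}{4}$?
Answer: $\frac{9}{196868} \approx 4.5716 \cdot 10^{-5}$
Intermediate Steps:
$L{\left(z \right)} = \frac{5}{4} - \frac{2}{z}$ ($L{\left(z \right)} = - \frac{2}{z} + 5 \cdot \frac{1}{4} = - \frac{2}{z} + \frac{5}{4} = \frac{5}{4} - \frac{2}{z}$)
$I = - \frac{28}{3}$ ($I = \frac{10 - 23}{\frac{5}{4} - \frac{2}{-14}} = \frac{10 - 23}{\frac{5}{4} - - \frac{1}{7}} = - \frac{13}{\frac{5}{4} + \frac{1}{7}} = - \frac{13}{\frac{39}{28}} = \left(-13\right) \frac{28}{39} = - \frac{28}{3} \approx -9.3333$)
$u{\left(T \right)} = \frac{1}{T - 251 T^{2}}$
$- u{\left(I \right)} = - \frac{-1}{\left(- \frac{28}{3}\right) \left(-1 + 251 \left(- \frac{28}{3}\right)\right)} = - \frac{\left(-1\right) \left(-3\right)}{28 \left(-1 - \frac{7028}{3}\right)} = - \frac{\left(-1\right) \left(-3\right)}{28 \left(- \frac{7031}{3}\right)} = - \frac{\left(-1\right) \left(-3\right) \left(-3\right)}{28 \cdot 7031} = \left(-1\right) \left(- \frac{9}{196868}\right) = \frac{9}{196868}$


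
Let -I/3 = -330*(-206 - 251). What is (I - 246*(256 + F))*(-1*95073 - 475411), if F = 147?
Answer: 314660718912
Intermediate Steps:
I = -452430 (I = -(-990)*(-206 - 251) = -(-990)*(-457) = -3*150810 = -452430)
(I - 246*(256 + F))*(-1*95073 - 475411) = (-452430 - 246*(256 + 147))*(-1*95073 - 475411) = (-452430 - 246*403)*(-95073 - 475411) = (-452430 - 99138)*(-570484) = -551568*(-570484) = 314660718912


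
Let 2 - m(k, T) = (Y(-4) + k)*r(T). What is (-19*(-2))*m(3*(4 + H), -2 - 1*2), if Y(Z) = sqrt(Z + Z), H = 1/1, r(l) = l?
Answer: 2356 + 304*I*sqrt(2) ≈ 2356.0 + 429.92*I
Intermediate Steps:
H = 1
Y(Z) = sqrt(2)*sqrt(Z) (Y(Z) = sqrt(2*Z) = sqrt(2)*sqrt(Z))
m(k, T) = 2 - T*(k + 2*I*sqrt(2)) (m(k, T) = 2 - (sqrt(2)*sqrt(-4) + k)*T = 2 - (sqrt(2)*(2*I) + k)*T = 2 - (2*I*sqrt(2) + k)*T = 2 - (k + 2*I*sqrt(2))*T = 2 - T*(k + 2*I*sqrt(2)))
(-19*(-2))*m(3*(4 + H), -2 - 1*2) = (-19*(-2))*(2 - (-2 - 1*2)*3*(4 + 1) - 2*I*(-2 - 1*2)*sqrt(2)) = 38*(2 - (-2 - 2)*3*5 - 2*I*(-2 - 2)*sqrt(2)) = 38*(2 - 1*(-4)*15 - 2*I*(-4)*sqrt(2)) = 38*(2 + 60 + 8*I*sqrt(2)) = 38*(62 + 8*I*sqrt(2)) = 2356 + 304*I*sqrt(2)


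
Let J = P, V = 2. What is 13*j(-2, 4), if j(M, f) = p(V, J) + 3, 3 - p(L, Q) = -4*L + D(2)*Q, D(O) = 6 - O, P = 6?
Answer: -130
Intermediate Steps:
J = 6
p(L, Q) = 3 - 4*Q + 4*L (p(L, Q) = 3 - (-4*L + (6 - 1*2)*Q) = 3 - (-4*L + (6 - 2)*Q) = 3 - (-4*L + 4*Q) = 3 + (-4*Q + 4*L) = 3 - 4*Q + 4*L)
j(M, f) = -10 (j(M, f) = (3 - 4*6 + 4*2) + 3 = (3 - 24 + 8) + 3 = -13 + 3 = -10)
13*j(-2, 4) = 13*(-10) = -130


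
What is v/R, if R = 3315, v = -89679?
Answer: -29893/1105 ≈ -27.052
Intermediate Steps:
v/R = -89679/3315 = -89679*1/3315 = -29893/1105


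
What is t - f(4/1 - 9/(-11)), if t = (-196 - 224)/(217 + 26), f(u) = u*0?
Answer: -140/81 ≈ -1.7284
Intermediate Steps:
f(u) = 0
t = -140/81 (t = -420/243 = -420*1/243 = -140/81 ≈ -1.7284)
t - f(4/1 - 9/(-11)) = -140/81 - 1*0 = -140/81 + 0 = -140/81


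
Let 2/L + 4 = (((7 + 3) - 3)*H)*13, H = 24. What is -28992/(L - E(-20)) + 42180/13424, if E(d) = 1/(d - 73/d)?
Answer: -318159546405/681268 ≈ -4.6701e+5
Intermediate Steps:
L = 1/1090 (L = 2/(-4 + (((7 + 3) - 3)*24)*13) = 2/(-4 + ((10 - 3)*24)*13) = 2/(-4 + (7*24)*13) = 2/(-4 + 168*13) = 2/(-4 + 2184) = 2/2180 = 2*(1/2180) = 1/1090 ≈ 0.00091743)
-28992/(L - E(-20)) + 42180/13424 = -28992/(1/1090 - (-20)/(-73 + (-20)**2)) + 42180/13424 = -28992/(1/1090 - (-20)/(-73 + 400)) + 42180*(1/13424) = -28992/(1/1090 - (-20)/327) + 10545/3356 = -28992/(1/1090 - 1*(-20/327)) + 10545/3356 = -28992/(1/1090 + 20/327) + 10545/3356 = -28992/203/3270 + 10545/3356 = -28992*3270/203 + 10545/3356 = -94803840/203 + 10545/3356 = -318159546405/681268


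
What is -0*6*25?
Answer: 0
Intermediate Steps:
-0*6*25 = -21*0*25 = 0*25 = 0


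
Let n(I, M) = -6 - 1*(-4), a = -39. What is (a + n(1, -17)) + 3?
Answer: -38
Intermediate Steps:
n(I, M) = -2 (n(I, M) = -6 + 4 = -2)
(a + n(1, -17)) + 3 = (-39 - 2) + 3 = -41 + 3 = -38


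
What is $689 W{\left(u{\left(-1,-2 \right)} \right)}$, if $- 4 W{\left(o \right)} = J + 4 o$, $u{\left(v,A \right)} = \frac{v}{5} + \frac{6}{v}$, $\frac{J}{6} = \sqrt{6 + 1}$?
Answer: $\frac{21359}{5} - \frac{2067 \sqrt{7}}{2} \approx 1537.4$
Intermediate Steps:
$J = 6 \sqrt{7}$ ($J = 6 \sqrt{6 + 1} = 6 \sqrt{7} \approx 15.875$)
$u{\left(v,A \right)} = \frac{6}{v} + \frac{v}{5}$ ($u{\left(v,A \right)} = v \frac{1}{5} + \frac{6}{v} = \frac{v}{5} + \frac{6}{v} = \frac{6}{v} + \frac{v}{5}$)
$W{\left(o \right)} = - o - \frac{3 \sqrt{7}}{2}$ ($W{\left(o \right)} = - \frac{6 \sqrt{7} + 4 o}{4} = - \frac{4 o + 6 \sqrt{7}}{4} = - o - \frac{3 \sqrt{7}}{2}$)
$689 W{\left(u{\left(-1,-2 \right)} \right)} = 689 \left(- (\frac{6}{-1} + \frac{1}{5} \left(-1\right)) - \frac{3 \sqrt{7}}{2}\right) = 689 \left(- (6 \left(-1\right) - \frac{1}{5}) - \frac{3 \sqrt{7}}{2}\right) = 689 \left(- (-6 - \frac{1}{5}) - \frac{3 \sqrt{7}}{2}\right) = 689 \left(\left(-1\right) \left(- \frac{31}{5}\right) - \frac{3 \sqrt{7}}{2}\right) = 689 \left(\frac{31}{5} - \frac{3 \sqrt{7}}{2}\right) = \frac{21359}{5} - \frac{2067 \sqrt{7}}{2}$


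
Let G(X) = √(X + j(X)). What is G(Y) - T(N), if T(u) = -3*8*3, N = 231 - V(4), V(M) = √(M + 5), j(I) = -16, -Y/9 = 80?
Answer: 72 + 4*I*√46 ≈ 72.0 + 27.129*I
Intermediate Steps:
Y = -720 (Y = -9*80 = -720)
V(M) = √(5 + M)
G(X) = √(-16 + X) (G(X) = √(X - 16) = √(-16 + X))
N = 228 (N = 231 - √(5 + 4) = 231 - √9 = 231 - 1*3 = 231 - 3 = 228)
T(u) = -72 (T(u) = -24*3 = -72)
G(Y) - T(N) = √(-16 - 720) - 1*(-72) = √(-736) + 72 = 4*I*√46 + 72 = 72 + 4*I*√46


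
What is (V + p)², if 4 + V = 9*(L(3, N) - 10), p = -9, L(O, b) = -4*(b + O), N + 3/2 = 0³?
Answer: 24649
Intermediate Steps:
N = -3/2 (N = -3/2 + 0³ = -3/2 + 0 = -3/2 ≈ -1.5000)
L(O, b) = -4*O - 4*b (L(O, b) = -4*(O + b) = -4*O - 4*b)
V = -148 (V = -4 + 9*((-4*3 - 4*(-3/2)) - 10) = -4 + 9*((-12 + 6) - 10) = -4 + 9*(-6 - 10) = -4 + 9*(-16) = -4 - 144 = -148)
(V + p)² = (-148 - 9)² = (-157)² = 24649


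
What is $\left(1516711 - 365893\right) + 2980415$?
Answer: $4131233$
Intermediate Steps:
$\left(1516711 - 365893\right) + 2980415 = 1150818 + 2980415 = 4131233$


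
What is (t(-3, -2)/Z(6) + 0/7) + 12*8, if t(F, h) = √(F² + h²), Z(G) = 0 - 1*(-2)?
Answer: 96 + √13/2 ≈ 97.803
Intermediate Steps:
Z(G) = 2 (Z(G) = 0 + 2 = 2)
(t(-3, -2)/Z(6) + 0/7) + 12*8 = (√((-3)² + (-2)²)/2 + 0/7) + 12*8 = (√(9 + 4)*(½) + 0*(⅐)) + 96 = (√13*(½) + 0) + 96 = (√13/2 + 0) + 96 = √13/2 + 96 = 96 + √13/2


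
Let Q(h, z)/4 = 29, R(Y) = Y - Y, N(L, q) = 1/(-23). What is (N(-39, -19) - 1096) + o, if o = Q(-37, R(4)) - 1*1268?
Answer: -51705/23 ≈ -2248.0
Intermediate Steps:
N(L, q) = -1/23
R(Y) = 0
Q(h, z) = 116 (Q(h, z) = 4*29 = 116)
o = -1152 (o = 116 - 1*1268 = 116 - 1268 = -1152)
(N(-39, -19) - 1096) + o = (-1/23 - 1096) - 1152 = -25209/23 - 1152 = -51705/23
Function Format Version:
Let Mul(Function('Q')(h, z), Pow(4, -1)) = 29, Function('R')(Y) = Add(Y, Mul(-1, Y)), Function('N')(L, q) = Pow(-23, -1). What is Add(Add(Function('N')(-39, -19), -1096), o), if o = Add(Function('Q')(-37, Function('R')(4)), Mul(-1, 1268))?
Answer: Rational(-51705, 23) ≈ -2248.0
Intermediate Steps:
Function('N')(L, q) = Rational(-1, 23)
Function('R')(Y) = 0
Function('Q')(h, z) = 116 (Function('Q')(h, z) = Mul(4, 29) = 116)
o = -1152 (o = Add(116, Mul(-1, 1268)) = Add(116, -1268) = -1152)
Add(Add(Function('N')(-39, -19), -1096), o) = Add(Add(Rational(-1, 23), -1096), -1152) = Add(Rational(-25209, 23), -1152) = Rational(-51705, 23)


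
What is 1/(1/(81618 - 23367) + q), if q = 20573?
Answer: 58251/1198397824 ≈ 4.8607e-5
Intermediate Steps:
1/(1/(81618 - 23367) + q) = 1/(1/(81618 - 23367) + 20573) = 1/(1/58251 + 20573) = 1/(1198397824/58251) = 58251/1198397824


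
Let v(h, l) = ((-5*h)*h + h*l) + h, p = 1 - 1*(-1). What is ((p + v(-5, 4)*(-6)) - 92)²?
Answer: 656100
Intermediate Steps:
p = 2 (p = 1 + 1 = 2)
v(h, l) = h - 5*h² + h*l (v(h, l) = (-5*h² + h*l) + h = h - 5*h² + h*l)
((p + v(-5, 4)*(-6)) - 92)² = ((2 - 5*(1 + 4 - 5*(-5))*(-6)) - 92)² = ((2 - 5*(1 + 4 + 25)*(-6)) - 92)² = ((2 - 5*30*(-6)) - 92)² = ((2 - 150*(-6)) - 92)² = ((2 + 900) - 92)² = (902 - 92)² = 810² = 656100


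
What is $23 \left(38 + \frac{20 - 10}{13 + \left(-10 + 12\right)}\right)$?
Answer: $\frac{2668}{3} \approx 889.33$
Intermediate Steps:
$23 \left(38 + \frac{20 - 10}{13 + \left(-10 + 12\right)}\right) = 23 \left(38 + \frac{10}{13 + 2}\right) = 23 \left(38 + \frac{10}{15}\right) = 23 \left(38 + 10 \cdot \frac{1}{15}\right) = 23 \left(38 + \frac{2}{3}\right) = 23 \cdot \frac{116}{3} = \frac{2668}{3}$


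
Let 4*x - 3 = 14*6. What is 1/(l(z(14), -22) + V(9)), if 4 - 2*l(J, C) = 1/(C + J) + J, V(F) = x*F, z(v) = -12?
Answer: 17/3464 ≈ 0.0049076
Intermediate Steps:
x = 87/4 (x = ¾ + (14*6)/4 = ¾ + (¼)*84 = ¾ + 21 = 87/4 ≈ 21.750)
V(F) = 87*F/4
l(J, C) = 2 - J/2 - 1/(2*(C + J)) (l(J, C) = 2 - (1/(C + J) + J)/2 = 2 - (J + 1/(C + J))/2 = 2 + (-J/2 - 1/(2*(C + J))) = 2 - J/2 - 1/(2*(C + J)))
1/(l(z(14), -22) + V(9)) = 1/((-1 - 1*(-12)² + 4*(-22) + 4*(-12) - 1*(-22)*(-12))/(2*(-22 - 12)) + (87/4)*9) = 1/((½)*(-1 - 1*144 - 88 - 48 - 264)/(-34) + 783/4) = 1/((½)*(-1/34)*(-1 - 144 - 88 - 48 - 264) + 783/4) = 1/((½)*(-1/34)*(-545) + 783/4) = 1/(545/68 + 783/4) = 1/(3464/17) = 17/3464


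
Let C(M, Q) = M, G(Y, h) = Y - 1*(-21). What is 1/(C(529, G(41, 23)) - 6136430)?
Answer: -1/6135901 ≈ -1.6298e-7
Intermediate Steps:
G(Y, h) = 21 + Y (G(Y, h) = Y + 21 = 21 + Y)
1/(C(529, G(41, 23)) - 6136430) = 1/(529 - 6136430) = 1/(-6135901) = -1/6135901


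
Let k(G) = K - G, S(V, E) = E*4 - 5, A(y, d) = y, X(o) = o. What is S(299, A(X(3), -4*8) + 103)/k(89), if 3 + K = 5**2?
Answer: -419/67 ≈ -6.2537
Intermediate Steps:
S(V, E) = -5 + 4*E (S(V, E) = 4*E - 5 = -5 + 4*E)
K = 22 (K = -3 + 5**2 = -3 + 25 = 22)
k(G) = 22 - G
S(299, A(X(3), -4*8) + 103)/k(89) = (-5 + 4*(3 + 103))/(22 - 1*89) = (-5 + 4*106)/(22 - 89) = (-5 + 424)/(-67) = 419*(-1/67) = -419/67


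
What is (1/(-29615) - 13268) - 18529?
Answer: -941668156/29615 ≈ -31797.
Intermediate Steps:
(1/(-29615) - 13268) - 18529 = (-1/29615 - 13268) - 18529 = -392931821/29615 - 18529 = -941668156/29615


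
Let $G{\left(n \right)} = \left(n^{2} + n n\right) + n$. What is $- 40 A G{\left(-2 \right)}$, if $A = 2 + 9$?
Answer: $-2640$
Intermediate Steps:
$G{\left(n \right)} = n + 2 n^{2}$ ($G{\left(n \right)} = \left(n^{2} + n^{2}\right) + n = 2 n^{2} + n = n + 2 n^{2}$)
$A = 11$
$- 40 A G{\left(-2 \right)} = \left(-40\right) 11 \left(- 2 \left(1 + 2 \left(-2\right)\right)\right) = - 440 \left(- 2 \left(1 - 4\right)\right) = - 440 \left(\left(-2\right) \left(-3\right)\right) = \left(-440\right) 6 = -2640$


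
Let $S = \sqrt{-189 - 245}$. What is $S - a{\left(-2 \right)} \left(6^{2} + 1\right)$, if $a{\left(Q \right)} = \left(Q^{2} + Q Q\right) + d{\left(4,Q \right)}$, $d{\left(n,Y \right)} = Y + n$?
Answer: $-370 + i \sqrt{434} \approx -370.0 + 20.833 i$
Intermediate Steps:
$S = i \sqrt{434}$ ($S = \sqrt{-434} = i \sqrt{434} \approx 20.833 i$)
$a{\left(Q \right)} = 4 + Q + 2 Q^{2}$ ($a{\left(Q \right)} = \left(Q^{2} + Q Q\right) + \left(Q + 4\right) = \left(Q^{2} + Q^{2}\right) + \left(4 + Q\right) = 2 Q^{2} + \left(4 + Q\right) = 4 + Q + 2 Q^{2}$)
$S - a{\left(-2 \right)} \left(6^{2} + 1\right) = i \sqrt{434} - \left(4 - 2 + 2 \left(-2\right)^{2}\right) \left(6^{2} + 1\right) = i \sqrt{434} - \left(4 - 2 + 2 \cdot 4\right) \left(36 + 1\right) = i \sqrt{434} - \left(4 - 2 + 8\right) 37 = i \sqrt{434} - 10 \cdot 37 = i \sqrt{434} - 370 = -370 + i \sqrt{434}$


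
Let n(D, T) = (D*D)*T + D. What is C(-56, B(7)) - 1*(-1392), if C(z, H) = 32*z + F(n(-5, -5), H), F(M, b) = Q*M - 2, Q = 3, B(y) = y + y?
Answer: -792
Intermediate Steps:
B(y) = 2*y
n(D, T) = D + T*D**2 (n(D, T) = D**2*T + D = T*D**2 + D = D + T*D**2)
F(M, b) = -2 + 3*M (F(M, b) = 3*M - 2 = -2 + 3*M)
C(z, H) = -392 + 32*z (C(z, H) = 32*z + (-2 + 3*(-5*(1 - 5*(-5)))) = 32*z + (-2 + 3*(-5*(1 + 25))) = 32*z + (-2 + 3*(-5*26)) = 32*z + (-2 + 3*(-130)) = 32*z + (-2 - 390) = 32*z - 392 = -392 + 32*z)
C(-56, B(7)) - 1*(-1392) = (-392 + 32*(-56)) - 1*(-1392) = (-392 - 1792) + 1392 = -2184 + 1392 = -792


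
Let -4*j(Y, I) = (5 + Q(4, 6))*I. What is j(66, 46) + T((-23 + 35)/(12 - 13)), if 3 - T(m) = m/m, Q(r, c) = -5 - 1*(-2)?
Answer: -21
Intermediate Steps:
Q(r, c) = -3 (Q(r, c) = -5 + 2 = -3)
j(Y, I) = -I/2 (j(Y, I) = -(5 - 3)*I/4 = -I/2)
T(m) = 2 (T(m) = 3 - m/m = 3 - 1*1 = 3 - 1 = 2)
j(66, 46) + T((-23 + 35)/(12 - 13)) = -1/2*46 + 2 = -23 + 2 = -21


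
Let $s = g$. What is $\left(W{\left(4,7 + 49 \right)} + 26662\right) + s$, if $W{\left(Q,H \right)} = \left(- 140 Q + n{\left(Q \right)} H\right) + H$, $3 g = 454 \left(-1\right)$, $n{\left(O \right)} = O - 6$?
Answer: $\frac{77684}{3} \approx 25895.0$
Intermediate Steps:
$n{\left(O \right)} = -6 + O$
$g = - \frac{454}{3}$ ($g = \frac{454 \left(-1\right)}{3} = \frac{1}{3} \left(-454\right) = - \frac{454}{3} \approx -151.33$)
$s = - \frac{454}{3} \approx -151.33$
$W{\left(Q,H \right)} = H - 140 Q + H \left(-6 + Q\right)$ ($W{\left(Q,H \right)} = \left(- 140 Q + \left(-6 + Q\right) H\right) + H = \left(- 140 Q + H \left(-6 + Q\right)\right) + H = H - 140 Q + H \left(-6 + Q\right)$)
$\left(W{\left(4,7 + 49 \right)} + 26662\right) + s = \left(\left(\left(7 + 49\right) - 560 + \left(7 + 49\right) \left(-6 + 4\right)\right) + 26662\right) - \frac{454}{3} = \left(\left(56 - 560 + 56 \left(-2\right)\right) + 26662\right) - \frac{454}{3} = \left(\left(56 - 560 - 112\right) + 26662\right) - \frac{454}{3} = \left(-616 + 26662\right) - \frac{454}{3} = 26046 - \frac{454}{3} = \frac{77684}{3}$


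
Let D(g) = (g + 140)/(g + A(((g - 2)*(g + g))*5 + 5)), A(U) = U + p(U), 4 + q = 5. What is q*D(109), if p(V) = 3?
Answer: 249/116747 ≈ 0.0021328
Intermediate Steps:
q = 1 (q = -4 + 5 = 1)
A(U) = 3 + U (A(U) = U + 3 = 3 + U)
D(g) = (140 + g)/(8 + g + 10*g*(-2 + g)) (D(g) = (g + 140)/(g + (3 + (((g - 2)*(g + g))*5 + 5))) = (140 + g)/(g + (3 + (((-2 + g)*(2*g))*5 + 5))) = (140 + g)/(g + (3 + ((2*g*(-2 + g))*5 + 5))) = (140 + g)/(g + (3 + (10*g*(-2 + g) + 5))) = (140 + g)/(g + (3 + (5 + 10*g*(-2 + g)))) = (140 + g)/(g + (8 + 10*g*(-2 + g))) = (140 + g)/(8 + g + 10*g*(-2 + g)))
q*D(109) = 1*((140 + 109)/(8 - 19*109 + 10*109²)) = 1*(249/(8 - 2071 + 10*11881)) = 1*(249/(8 - 2071 + 118810)) = 1*(249/116747) = 249/116747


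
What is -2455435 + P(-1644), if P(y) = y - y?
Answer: -2455435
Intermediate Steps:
P(y) = 0
-2455435 + P(-1644) = -2455435 + 0 = -2455435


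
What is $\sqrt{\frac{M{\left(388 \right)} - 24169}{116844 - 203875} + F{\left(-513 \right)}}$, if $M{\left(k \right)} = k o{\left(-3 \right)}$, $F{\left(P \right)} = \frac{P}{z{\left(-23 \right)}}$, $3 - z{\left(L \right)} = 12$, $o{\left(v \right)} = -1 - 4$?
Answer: $\frac{2 \sqrt{108503201289}}{87031} \approx 7.5697$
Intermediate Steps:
$o{\left(v \right)} = -5$ ($o{\left(v \right)} = -1 - 4 = -5$)
$z{\left(L \right)} = -9$ ($z{\left(L \right)} = 3 - 12 = -9$)
$F{\left(P \right)} = - \frac{P}{9}$ ($F{\left(P \right)} = \frac{P}{-9} = P \left(- \frac{1}{9}\right) = - \frac{P}{9}$)
$M{\left(k \right)} = - 5 k$ ($M{\left(k \right)} = k \left(-5\right) = - 5 k$)
$\sqrt{\frac{M{\left(388 \right)} - 24169}{116844 - 203875} + F{\left(-513 \right)}} = \sqrt{\frac{\left(-5\right) 388 - 24169}{116844 - 203875} - -57} = \sqrt{\frac{-1940 - 24169}{-87031} + 57} = \sqrt{\left(-26109\right) \left(- \frac{1}{87031}\right) + 57} = \sqrt{\frac{26109}{87031} + 57} = \sqrt{\frac{4986876}{87031}} = \frac{2 \sqrt{108503201289}}{87031}$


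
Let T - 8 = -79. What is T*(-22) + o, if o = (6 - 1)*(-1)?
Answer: 1557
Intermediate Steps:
T = -71 (T = 8 - 79 = -71)
o = -5 (o = 5*(-1) = -5)
T*(-22) + o = -71*(-22) - 5 = 1562 - 5 = 1557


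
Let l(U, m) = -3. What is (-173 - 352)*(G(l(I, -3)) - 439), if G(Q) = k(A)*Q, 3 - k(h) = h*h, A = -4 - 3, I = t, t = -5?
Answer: 158025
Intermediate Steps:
I = -5
A = -7
k(h) = 3 - h² (k(h) = 3 - h*h = 3 - h²)
G(Q) = -46*Q (G(Q) = (3 - 1*(-7)²)*Q = (3 - 1*49)*Q = (3 - 49)*Q = -46*Q)
(-173 - 352)*(G(l(I, -3)) - 439) = (-173 - 352)*(-46*(-3) - 439) = -525*(138 - 439) = -525*(-301) = 158025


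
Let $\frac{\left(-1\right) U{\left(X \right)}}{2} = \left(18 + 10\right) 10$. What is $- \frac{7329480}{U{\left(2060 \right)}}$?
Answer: $\frac{183237}{14} \approx 13088.0$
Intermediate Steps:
$U{\left(X \right)} = -560$ ($U{\left(X \right)} = - 2 \left(18 + 10\right) 10 = - 2 \cdot 28 \cdot 10 = \left(-2\right) 280 = -560$)
$- \frac{7329480}{U{\left(2060 \right)}} = - \frac{7329480}{-560} = \left(-7329480\right) \left(- \frac{1}{560}\right) = \frac{183237}{14}$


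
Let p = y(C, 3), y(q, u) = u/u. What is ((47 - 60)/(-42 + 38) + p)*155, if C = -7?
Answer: 2635/4 ≈ 658.75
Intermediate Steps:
y(q, u) = 1
p = 1
((47 - 60)/(-42 + 38) + p)*155 = ((47 - 60)/(-42 + 38) + 1)*155 = (-13/(-4) + 1)*155 = (-13*(-¼) + 1)*155 = (13/4 + 1)*155 = (17/4)*155 = 2635/4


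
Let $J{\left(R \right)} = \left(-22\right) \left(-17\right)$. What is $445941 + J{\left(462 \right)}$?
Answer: $446315$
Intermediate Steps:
$J{\left(R \right)} = 374$
$445941 + J{\left(462 \right)} = 445941 + 374 = 446315$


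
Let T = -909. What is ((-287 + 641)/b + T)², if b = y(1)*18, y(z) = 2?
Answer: 29106025/36 ≈ 8.0850e+5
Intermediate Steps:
b = 36 (b = 2*18 = 36)
((-287 + 641)/b + T)² = ((-287 + 641)/36 - 909)² = (354*(1/36) - 909)² = (59/6 - 909)² = (-5395/6)² = 29106025/36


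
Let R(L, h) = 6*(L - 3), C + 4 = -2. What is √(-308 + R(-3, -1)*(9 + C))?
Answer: 4*I*√26 ≈ 20.396*I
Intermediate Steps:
C = -6 (C = -4 - 2 = -6)
R(L, h) = -18 + 6*L (R(L, h) = 6*(-3 + L) = -18 + 6*L)
√(-308 + R(-3, -1)*(9 + C)) = √(-308 + (-18 + 6*(-3))*(9 - 6)) = √(-308 + (-18 - 18)*3) = √(-308 - 36*3) = √(-308 - 108) = √(-416) = 4*I*√26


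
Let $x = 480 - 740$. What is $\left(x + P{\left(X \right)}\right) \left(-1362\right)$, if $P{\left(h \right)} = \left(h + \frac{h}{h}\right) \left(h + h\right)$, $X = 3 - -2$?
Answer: $272400$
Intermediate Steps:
$X = 5$ ($X = 3 + 2 = 5$)
$P{\left(h \right)} = 2 h \left(1 + h\right)$ ($P{\left(h \right)} = \left(h + 1\right) 2 h = \left(1 + h\right) 2 h = 2 h \left(1 + h\right)$)
$x = -260$ ($x = 480 - 740 = -260$)
$\left(x + P{\left(X \right)}\right) \left(-1362\right) = \left(-260 + 2 \cdot 5 \left(1 + 5\right)\right) \left(-1362\right) = \left(-260 + 2 \cdot 5 \cdot 6\right) \left(-1362\right) = \left(-260 + 60\right) \left(-1362\right) = \left(-200\right) \left(-1362\right) = 272400$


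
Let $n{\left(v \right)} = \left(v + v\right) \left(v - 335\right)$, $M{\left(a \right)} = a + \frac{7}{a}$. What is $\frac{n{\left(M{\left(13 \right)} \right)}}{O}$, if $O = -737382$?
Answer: $\frac{245168}{20769593} \approx 0.011804$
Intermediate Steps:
$n{\left(v \right)} = 2 v \left(-335 + v\right)$
$\frac{n{\left(M{\left(13 \right)} \right)}}{O} = \frac{2 \left(13 + \frac{7}{13}\right) \left(-335 + \left(13 + \frac{7}{13}\right)\right)}{-737382} = 2 \left(13 + 7 \cdot \frac{1}{13}\right) \left(-335 + \left(13 + 7 \cdot \frac{1}{13}\right)\right) \left(- \frac{1}{737382}\right) = 2 \left(13 + \frac{7}{13}\right) \left(-335 + \left(13 + \frac{7}{13}\right)\right) \left(- \frac{1}{737382}\right) = 2 \cdot \frac{176}{13} \left(-335 + \frac{176}{13}\right) \left(- \frac{1}{737382}\right) = 2 \cdot \frac{176}{13} \left(- \frac{4179}{13}\right) \left(- \frac{1}{737382}\right) = \left(- \frac{1471008}{169}\right) \left(- \frac{1}{737382}\right) = \frac{245168}{20769593}$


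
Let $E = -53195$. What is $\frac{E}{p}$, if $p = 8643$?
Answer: $- \frac{53195}{8643} \approx -6.1547$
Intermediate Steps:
$\frac{E}{p} = - \frac{53195}{8643}$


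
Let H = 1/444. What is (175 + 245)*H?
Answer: 35/37 ≈ 0.94595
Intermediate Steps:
H = 1/444 ≈ 0.0022523
(175 + 245)*H = (175 + 245)*(1/444) = 420*(1/444) = 35/37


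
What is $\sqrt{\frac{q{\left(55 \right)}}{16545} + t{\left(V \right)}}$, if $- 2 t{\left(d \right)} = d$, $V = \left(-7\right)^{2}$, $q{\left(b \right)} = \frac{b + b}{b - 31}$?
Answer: $\frac{i \sqrt{1073037005}}{6618} \approx 4.9497 i$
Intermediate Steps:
$q{\left(b \right)} = \frac{2 b}{-31 + b}$
$V = 49$
$t{\left(d \right)} = - \frac{d}{2}$
$\sqrt{\frac{q{\left(55 \right)}}{16545} + t{\left(V \right)}} = \sqrt{\frac{2 \cdot 55 \frac{1}{-31 + 55}}{16545} - \frac{49}{2}} = \sqrt{2 \cdot 55 \cdot \frac{1}{24} \cdot \frac{1}{16545} - \frac{49}{2}} = \sqrt{\frac{55}{12} \cdot \frac{1}{16545} - \frac{49}{2}} = \sqrt{\frac{11}{39708} - \frac{49}{2}} = \sqrt{- \frac{972835}{39708}} = \frac{i \sqrt{1073037005}}{6618}$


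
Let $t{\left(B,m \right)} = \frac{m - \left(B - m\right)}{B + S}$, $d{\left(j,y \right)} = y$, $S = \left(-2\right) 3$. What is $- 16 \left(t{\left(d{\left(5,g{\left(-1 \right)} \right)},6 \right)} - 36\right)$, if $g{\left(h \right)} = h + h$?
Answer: $604$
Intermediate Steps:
$g{\left(h \right)} = 2 h$
$S = -6$
$t{\left(B,m \right)} = \frac{- B + 2 m}{-6 + B}$ ($t{\left(B,m \right)} = \frac{m - \left(B - m\right)}{B - 6} = \frac{- B + 2 m}{-6 + B}$)
$- 16 \left(t{\left(d{\left(5,g{\left(-1 \right)} \right)},6 \right)} - 36\right) = - 16 \left(\frac{- 2 \left(-1\right) + 2 \cdot 6}{-6 + 2 \left(-1\right)} - 36\right) = - 16 \left(\frac{\left(-1\right) \left(-2\right) + 12}{-6 - 2} - 36\right) = - 16 \left(\frac{2 + 12}{-8} - 36\right) = - 16 \left(\left(- \frac{1}{8}\right) 14 - 36\right) = - 16 \left(- \frac{7}{4} - 36\right) = \left(-16\right) \left(- \frac{151}{4}\right) = 604$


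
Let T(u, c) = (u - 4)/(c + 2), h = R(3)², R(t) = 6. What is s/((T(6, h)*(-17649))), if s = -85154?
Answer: 1617926/17649 ≈ 91.672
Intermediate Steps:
h = 36 (h = 6² = 36)
T(u, c) = (-4 + u)/(2 + c)
s/((T(6, h)*(-17649))) = -85154*(-(2 + 36)/(17649*(-4 + 6))) = -85154/((2/38)*(-17649)) = -85154/(((1/38)*2)*(-17649)) = -85154/((1/19)*(-17649)) = -85154/(-17649/19) = -85154*(-19/17649) = 1617926/17649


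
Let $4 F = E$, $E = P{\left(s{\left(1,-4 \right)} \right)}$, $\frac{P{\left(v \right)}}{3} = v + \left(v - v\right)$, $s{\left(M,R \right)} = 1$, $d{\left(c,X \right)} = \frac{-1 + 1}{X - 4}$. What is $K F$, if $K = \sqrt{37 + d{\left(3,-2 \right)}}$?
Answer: $\frac{3 \sqrt{37}}{4} \approx 4.5621$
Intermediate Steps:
$d{\left(c,X \right)} = 0$ ($d{\left(c,X \right)} = \frac{0}{-4 + X} = 0$)
$P{\left(v \right)} = 3 v$ ($P{\left(v \right)} = 3 \left(v + \left(v - v\right)\right) = 3 \left(v + 0\right) = 3 v$)
$E = 3$ ($E = 3 \cdot 1 = 3$)
$F = \frac{3}{4}$ ($F = \frac{1}{4} \cdot 3 = \frac{3}{4} \approx 0.75$)
$K = \sqrt{37}$ ($K = \sqrt{37 + 0} = \sqrt{37} \approx 6.0828$)
$K F = \sqrt{37} \cdot \frac{3}{4} = \frac{3 \sqrt{37}}{4}$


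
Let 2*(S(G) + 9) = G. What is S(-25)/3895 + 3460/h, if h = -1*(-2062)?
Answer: 13432367/8031490 ≈ 1.6725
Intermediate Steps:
h = 2062
S(G) = -9 + G/2
S(-25)/3895 + 3460/h = (-9 + (1/2)*(-25))/3895 + 3460/2062 = (-9 - 25/2)*(1/3895) + 3460*(1/2062) = -43/2*1/3895 + 1730/1031 = -43/7790 + 1730/1031 = 13432367/8031490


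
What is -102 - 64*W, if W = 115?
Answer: -7462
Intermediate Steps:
-102 - 64*W = -102 - 64*115 = -102 - 7360 = -7462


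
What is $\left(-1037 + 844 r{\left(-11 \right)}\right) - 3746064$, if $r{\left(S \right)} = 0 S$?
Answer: $-3747101$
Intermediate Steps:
$r{\left(S \right)} = 0$
$\left(-1037 + 844 r{\left(-11 \right)}\right) - 3746064 = \left(-1037 + 844 \cdot 0\right) - 3746064 = \left(-1037 + 0\right) - 3746064 = -1037 - 3746064 = -3747101$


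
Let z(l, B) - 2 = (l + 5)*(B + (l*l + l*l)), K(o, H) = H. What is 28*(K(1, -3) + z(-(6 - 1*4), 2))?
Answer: 812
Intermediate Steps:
z(l, B) = 2 + (5 + l)*(B + 2*l²) (z(l, B) = 2 + (l + 5)*(B + (l*l + l*l)) = 2 + (5 + l)*(B + (l² + l²)) = 2 + (5 + l)*(B + 2*l²))
28*(K(1, -3) + z(-(6 - 1*4), 2)) = 28*(-3 + (2 + 2*(-(6 - 1*4))³ + 5*2 + 10*(-(6 - 1*4))² + 2*(-(6 - 1*4)))) = 28*(-3 + (2 + 2*(-(6 - 4))³ + 10 + 10*(-(6 - 4))² + 2*(-(6 - 4)))) = 28*(-3 + (2 + 2*(-1*2)³ + 10 + 10*(-1*2)² + 2*(-1*2))) = 28*(-3 + (2 + 2*(-2)³ + 10 + 10*(-2)² + 2*(-2))) = 28*(-3 + (2 + 2*(-8) + 10 + 10*4 - 4)) = 28*(-3 + (2 - 16 + 10 + 40 - 4)) = 28*(-3 + 32) = 28*29 = 812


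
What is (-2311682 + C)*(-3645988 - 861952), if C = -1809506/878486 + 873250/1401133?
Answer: 6413435024732066875398580/615437862319 ≈ 1.0421e+13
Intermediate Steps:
C = -884110335399/615437862319 (C = -1809506*1/878486 + 873250*(1/1401133) = -904753/439243 + 873250/1401133 = -884110335399/615437862319 ≈ -1.4366)
(-2311682 + C)*(-3645988 - 861952) = (-2311682 - 884110335399/615437862319)*(-3645988 - 861952) = -1422697512551645957/615437862319*(-4507940) = 6413435024732066875398580/615437862319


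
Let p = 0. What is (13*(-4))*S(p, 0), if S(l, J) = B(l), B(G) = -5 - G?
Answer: 260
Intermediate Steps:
S(l, J) = -5 - l
(13*(-4))*S(p, 0) = (13*(-4))*(-5 - 1*0) = -52*(-5 + 0) = -52*(-5) = 260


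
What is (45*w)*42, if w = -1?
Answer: -1890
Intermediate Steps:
(45*w)*42 = (45*(-1))*42 = -45*42 = -1890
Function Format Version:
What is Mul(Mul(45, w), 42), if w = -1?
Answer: -1890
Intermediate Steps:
Mul(Mul(45, w), 42) = Mul(Mul(45, -1), 42) = Mul(-45, 42) = -1890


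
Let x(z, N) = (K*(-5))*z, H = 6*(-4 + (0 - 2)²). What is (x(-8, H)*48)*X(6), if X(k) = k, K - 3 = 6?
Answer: 103680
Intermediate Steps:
K = 9 (K = 3 + 6 = 9)
H = 0 (H = 6*(-4 + (-2)²) = 6*(-4 + 4) = 6*0 = 0)
x(z, N) = -45*z (x(z, N) = (9*(-5))*z = -45*z)
(x(-8, H)*48)*X(6) = (-45*(-8)*48)*6 = (360*48)*6 = 17280*6 = 103680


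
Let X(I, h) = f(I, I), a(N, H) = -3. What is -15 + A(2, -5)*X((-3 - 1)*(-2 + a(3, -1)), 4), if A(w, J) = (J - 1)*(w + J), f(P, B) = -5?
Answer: -105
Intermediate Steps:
X(I, h) = -5
A(w, J) = (-1 + J)*(J + w)
-15 + A(2, -5)*X((-3 - 1)*(-2 + a(3, -1)), 4) = -15 + ((-5)**2 - 1*(-5) - 1*2 - 5*2)*(-5) = -15 + (25 + 5 - 2 - 10)*(-5) = -15 + 18*(-5) = -15 - 90 = -105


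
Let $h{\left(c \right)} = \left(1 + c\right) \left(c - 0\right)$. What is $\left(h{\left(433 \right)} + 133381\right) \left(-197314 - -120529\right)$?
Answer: $-24671250855$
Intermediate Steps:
$h{\left(c \right)} = c \left(1 + c\right)$ ($h{\left(c \right)} = \left(1 + c\right) \left(c + 0\right) = \left(1 + c\right) c = c \left(1 + c\right)$)
$\left(h{\left(433 \right)} + 133381\right) \left(-197314 - -120529\right) = \left(433 \left(1 + 433\right) + 133381\right) \left(-197314 - -120529\right) = \left(433 \cdot 434 + 133381\right) \left(-197314 + 120529\right) = \left(187922 + 133381\right) \left(-76785\right) = 321303 \left(-76785\right) = -24671250855$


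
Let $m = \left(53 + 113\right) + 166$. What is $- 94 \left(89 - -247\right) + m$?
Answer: $-31252$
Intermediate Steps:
$m = 332$ ($m = 166 + 166 = 332$)
$- 94 \left(89 - -247\right) + m = - 94 \left(89 - -247\right) + 332 = - 94 \left(89 + 247\right) + 332 = \left(-94\right) 336 + 332 = -31584 + 332 = -31252$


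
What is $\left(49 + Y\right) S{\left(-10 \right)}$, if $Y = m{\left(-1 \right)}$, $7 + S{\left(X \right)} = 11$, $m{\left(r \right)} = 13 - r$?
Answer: $252$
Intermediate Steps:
$S{\left(X \right)} = 4$ ($S{\left(X \right)} = -7 + 11 = 4$)
$Y = 14$ ($Y = 13 - -1 = 13 + 1 = 14$)
$\left(49 + Y\right) S{\left(-10 \right)} = \left(49 + 14\right) 4 = 63 \cdot 4 = 252$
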